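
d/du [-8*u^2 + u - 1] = 1 - 16*u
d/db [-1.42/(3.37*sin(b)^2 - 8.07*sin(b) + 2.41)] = (9.5708*sin(b) - 11.4594)*cos(b)/(3.37*sin(b)^2 - 8.07*sin(b) + 2.41)^2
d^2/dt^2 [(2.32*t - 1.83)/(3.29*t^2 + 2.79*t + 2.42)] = ((2.32*t - 1.83)*(6.58*t + 2.79)*(13.16*t + 5.58) - (45.7968*t + 0.904199999999998)*(3.29*t^2 + 2.79*t + 2.42))/(3.29*t^2 + 2.79*t + 2.42)^3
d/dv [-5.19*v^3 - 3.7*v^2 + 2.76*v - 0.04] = -15.57*v^2 - 7.4*v + 2.76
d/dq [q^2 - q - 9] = 2*q - 1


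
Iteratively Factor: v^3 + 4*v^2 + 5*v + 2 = (v + 1)*(v^2 + 3*v + 2) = (v + 1)^2*(v + 2)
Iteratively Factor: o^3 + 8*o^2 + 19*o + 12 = (o + 3)*(o^2 + 5*o + 4) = (o + 3)*(o + 4)*(o + 1)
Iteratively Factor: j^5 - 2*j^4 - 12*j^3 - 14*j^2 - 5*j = (j + 1)*(j^4 - 3*j^3 - 9*j^2 - 5*j) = j*(j + 1)*(j^3 - 3*j^2 - 9*j - 5) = j*(j + 1)^2*(j^2 - 4*j - 5) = j*(j - 5)*(j + 1)^2*(j + 1)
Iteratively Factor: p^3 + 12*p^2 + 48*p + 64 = (p + 4)*(p^2 + 8*p + 16) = (p + 4)^2*(p + 4)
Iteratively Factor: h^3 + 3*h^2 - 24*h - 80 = (h + 4)*(h^2 - h - 20) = (h + 4)^2*(h - 5)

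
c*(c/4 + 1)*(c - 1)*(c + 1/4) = c^4/4 + 13*c^3/16 - 13*c^2/16 - c/4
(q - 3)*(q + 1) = q^2 - 2*q - 3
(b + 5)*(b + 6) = b^2 + 11*b + 30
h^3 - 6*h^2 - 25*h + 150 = (h - 6)*(h - 5)*(h + 5)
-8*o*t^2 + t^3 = t^2*(-8*o + t)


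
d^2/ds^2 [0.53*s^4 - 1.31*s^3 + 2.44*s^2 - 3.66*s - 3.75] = 6.36*s^2 - 7.86*s + 4.88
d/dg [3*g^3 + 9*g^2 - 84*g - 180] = 9*g^2 + 18*g - 84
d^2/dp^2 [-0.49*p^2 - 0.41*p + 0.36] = -0.980000000000000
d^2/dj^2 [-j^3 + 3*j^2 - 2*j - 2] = 6 - 6*j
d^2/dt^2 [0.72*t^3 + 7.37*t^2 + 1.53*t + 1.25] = 4.32*t + 14.74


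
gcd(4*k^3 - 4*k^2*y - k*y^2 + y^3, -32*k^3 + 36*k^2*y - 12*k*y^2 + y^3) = -2*k + y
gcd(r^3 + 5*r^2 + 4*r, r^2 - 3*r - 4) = r + 1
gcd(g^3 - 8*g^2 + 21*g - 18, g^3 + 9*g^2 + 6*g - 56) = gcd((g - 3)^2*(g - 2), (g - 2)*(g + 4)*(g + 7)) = g - 2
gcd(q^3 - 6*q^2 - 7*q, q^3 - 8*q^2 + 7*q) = q^2 - 7*q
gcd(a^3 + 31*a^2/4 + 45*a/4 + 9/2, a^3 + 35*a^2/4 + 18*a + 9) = a^2 + 27*a/4 + 9/2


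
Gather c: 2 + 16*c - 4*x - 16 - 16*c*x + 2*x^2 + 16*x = c*(16 - 16*x) + 2*x^2 + 12*x - 14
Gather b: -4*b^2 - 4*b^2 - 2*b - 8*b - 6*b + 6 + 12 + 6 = -8*b^2 - 16*b + 24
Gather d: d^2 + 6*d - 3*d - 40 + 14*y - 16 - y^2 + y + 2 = d^2 + 3*d - y^2 + 15*y - 54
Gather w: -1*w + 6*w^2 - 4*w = 6*w^2 - 5*w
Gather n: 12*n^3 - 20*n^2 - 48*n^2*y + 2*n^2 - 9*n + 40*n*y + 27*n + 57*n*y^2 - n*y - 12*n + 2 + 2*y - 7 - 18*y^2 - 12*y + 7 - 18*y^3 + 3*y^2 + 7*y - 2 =12*n^3 + n^2*(-48*y - 18) + n*(57*y^2 + 39*y + 6) - 18*y^3 - 15*y^2 - 3*y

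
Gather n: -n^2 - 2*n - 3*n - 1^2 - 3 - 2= -n^2 - 5*n - 6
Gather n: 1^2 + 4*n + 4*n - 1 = 8*n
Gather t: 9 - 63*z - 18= -63*z - 9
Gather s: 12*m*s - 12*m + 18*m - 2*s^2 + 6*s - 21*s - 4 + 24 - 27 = 6*m - 2*s^2 + s*(12*m - 15) - 7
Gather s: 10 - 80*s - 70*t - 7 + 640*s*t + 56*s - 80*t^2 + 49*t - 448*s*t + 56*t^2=s*(192*t - 24) - 24*t^2 - 21*t + 3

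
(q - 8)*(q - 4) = q^2 - 12*q + 32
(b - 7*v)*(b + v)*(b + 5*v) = b^3 - b^2*v - 37*b*v^2 - 35*v^3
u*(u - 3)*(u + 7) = u^3 + 4*u^2 - 21*u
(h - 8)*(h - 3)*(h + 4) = h^3 - 7*h^2 - 20*h + 96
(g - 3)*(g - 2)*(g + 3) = g^3 - 2*g^2 - 9*g + 18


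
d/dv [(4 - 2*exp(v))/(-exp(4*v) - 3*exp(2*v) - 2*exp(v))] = 2*(-2*(exp(v) - 2)*(2*exp(3*v) + 3*exp(v) + 1) + (exp(3*v) + 3*exp(v) + 2)*exp(v))*exp(-v)/(exp(3*v) + 3*exp(v) + 2)^2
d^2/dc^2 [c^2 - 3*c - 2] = 2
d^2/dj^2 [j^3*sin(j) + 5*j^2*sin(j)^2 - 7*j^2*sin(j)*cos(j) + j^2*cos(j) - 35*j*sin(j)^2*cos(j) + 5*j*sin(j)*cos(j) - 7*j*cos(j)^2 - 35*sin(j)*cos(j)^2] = -j^3*sin(j) + 14*j^2*sin(2*j) + 5*j^2*cos(j) + 10*j^2*cos(2*j) + 2*j*sin(j) + 10*j*sin(2*j) + 35*j*cos(j)/4 - 14*j*cos(2*j) - 315*j*cos(3*j)/4 + 105*sin(j)/4 + 7*sin(2*j) + 105*sin(3*j)/4 + 2*cos(j) + 5*cos(2*j) + 5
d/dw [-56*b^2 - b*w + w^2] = -b + 2*w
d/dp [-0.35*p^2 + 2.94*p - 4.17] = 2.94 - 0.7*p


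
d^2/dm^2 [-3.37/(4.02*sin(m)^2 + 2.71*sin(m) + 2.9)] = (217.842192*sin(m)^4 + 110.140362*sin(m)^3 - 459.163511*sin(m)^2 - 246.765554*sin(m) + 29.075686)/(4.02*sin(m)^2 + 2.71*sin(m) + 2.9)^3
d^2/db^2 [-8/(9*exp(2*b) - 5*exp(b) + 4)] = 8*(-2*(18*exp(b) - 5)^2*exp(b) + (36*exp(b) - 5)*(9*exp(2*b) - 5*exp(b) + 4))*exp(b)/(9*exp(2*b) - 5*exp(b) + 4)^3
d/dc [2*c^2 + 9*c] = 4*c + 9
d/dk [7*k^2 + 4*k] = 14*k + 4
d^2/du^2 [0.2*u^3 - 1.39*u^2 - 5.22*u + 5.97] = 1.2*u - 2.78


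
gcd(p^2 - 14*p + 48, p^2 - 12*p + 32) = p - 8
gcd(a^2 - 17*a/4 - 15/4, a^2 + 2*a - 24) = 1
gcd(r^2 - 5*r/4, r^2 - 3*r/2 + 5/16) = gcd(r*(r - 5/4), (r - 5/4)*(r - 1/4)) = r - 5/4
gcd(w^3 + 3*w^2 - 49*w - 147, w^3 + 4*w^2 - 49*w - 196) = w^2 - 49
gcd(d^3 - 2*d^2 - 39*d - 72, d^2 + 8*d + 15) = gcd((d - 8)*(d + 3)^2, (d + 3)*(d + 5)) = d + 3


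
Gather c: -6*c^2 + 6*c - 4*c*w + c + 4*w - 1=-6*c^2 + c*(7 - 4*w) + 4*w - 1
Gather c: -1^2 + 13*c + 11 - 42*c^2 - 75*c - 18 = -42*c^2 - 62*c - 8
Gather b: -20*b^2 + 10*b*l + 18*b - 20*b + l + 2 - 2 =-20*b^2 + b*(10*l - 2) + l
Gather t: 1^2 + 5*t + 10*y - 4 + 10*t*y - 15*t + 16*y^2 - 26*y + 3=t*(10*y - 10) + 16*y^2 - 16*y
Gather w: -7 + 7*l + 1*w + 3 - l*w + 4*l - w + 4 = -l*w + 11*l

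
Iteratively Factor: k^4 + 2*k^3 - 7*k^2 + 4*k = (k - 1)*(k^3 + 3*k^2 - 4*k) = (k - 1)^2*(k^2 + 4*k) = k*(k - 1)^2*(k + 4)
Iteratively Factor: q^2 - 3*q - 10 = (q + 2)*(q - 5)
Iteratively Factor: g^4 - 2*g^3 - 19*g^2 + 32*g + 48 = (g + 1)*(g^3 - 3*g^2 - 16*g + 48) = (g - 4)*(g + 1)*(g^2 + g - 12) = (g - 4)*(g + 1)*(g + 4)*(g - 3)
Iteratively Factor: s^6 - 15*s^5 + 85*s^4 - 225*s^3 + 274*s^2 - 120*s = (s)*(s^5 - 15*s^4 + 85*s^3 - 225*s^2 + 274*s - 120) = s*(s - 1)*(s^4 - 14*s^3 + 71*s^2 - 154*s + 120) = s*(s - 3)*(s - 1)*(s^3 - 11*s^2 + 38*s - 40) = s*(s - 5)*(s - 3)*(s - 1)*(s^2 - 6*s + 8) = s*(s - 5)*(s - 3)*(s - 2)*(s - 1)*(s - 4)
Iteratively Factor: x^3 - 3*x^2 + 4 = (x - 2)*(x^2 - x - 2) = (x - 2)^2*(x + 1)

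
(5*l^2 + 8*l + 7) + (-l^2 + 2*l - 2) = 4*l^2 + 10*l + 5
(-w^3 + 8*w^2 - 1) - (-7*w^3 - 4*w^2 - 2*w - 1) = 6*w^3 + 12*w^2 + 2*w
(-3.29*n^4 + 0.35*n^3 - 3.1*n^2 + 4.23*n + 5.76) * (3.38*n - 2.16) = -11.1202*n^5 + 8.2894*n^4 - 11.234*n^3 + 20.9934*n^2 + 10.332*n - 12.4416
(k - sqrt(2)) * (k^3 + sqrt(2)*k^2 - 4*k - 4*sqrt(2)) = k^4 - 6*k^2 + 8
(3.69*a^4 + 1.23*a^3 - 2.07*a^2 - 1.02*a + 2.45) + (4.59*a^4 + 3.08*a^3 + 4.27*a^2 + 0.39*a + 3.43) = 8.28*a^4 + 4.31*a^3 + 2.2*a^2 - 0.63*a + 5.88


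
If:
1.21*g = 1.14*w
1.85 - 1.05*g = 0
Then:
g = 1.76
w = 1.87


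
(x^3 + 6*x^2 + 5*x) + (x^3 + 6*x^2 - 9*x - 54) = 2*x^3 + 12*x^2 - 4*x - 54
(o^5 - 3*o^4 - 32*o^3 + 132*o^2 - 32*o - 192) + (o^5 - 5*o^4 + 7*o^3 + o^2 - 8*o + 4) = 2*o^5 - 8*o^4 - 25*o^3 + 133*o^2 - 40*o - 188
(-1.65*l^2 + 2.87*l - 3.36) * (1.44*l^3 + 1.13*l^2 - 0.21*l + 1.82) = -2.376*l^5 + 2.2683*l^4 - 1.2488*l^3 - 7.4025*l^2 + 5.929*l - 6.1152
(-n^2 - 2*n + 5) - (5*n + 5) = -n^2 - 7*n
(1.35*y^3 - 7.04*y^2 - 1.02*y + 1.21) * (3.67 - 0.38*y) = -0.513*y^4 + 7.6297*y^3 - 25.4492*y^2 - 4.2032*y + 4.4407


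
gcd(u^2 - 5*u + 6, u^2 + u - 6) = u - 2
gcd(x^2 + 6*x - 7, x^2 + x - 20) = 1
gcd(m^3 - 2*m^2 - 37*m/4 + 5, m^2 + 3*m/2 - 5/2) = m + 5/2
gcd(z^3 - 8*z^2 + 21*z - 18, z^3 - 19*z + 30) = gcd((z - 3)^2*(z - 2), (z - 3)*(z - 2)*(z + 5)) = z^2 - 5*z + 6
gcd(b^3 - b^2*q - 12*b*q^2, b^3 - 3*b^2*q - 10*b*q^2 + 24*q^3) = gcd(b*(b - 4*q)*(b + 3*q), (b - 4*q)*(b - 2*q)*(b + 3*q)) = -b^2 + b*q + 12*q^2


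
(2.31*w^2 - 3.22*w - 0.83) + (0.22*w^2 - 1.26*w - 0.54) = 2.53*w^2 - 4.48*w - 1.37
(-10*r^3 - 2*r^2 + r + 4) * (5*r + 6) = -50*r^4 - 70*r^3 - 7*r^2 + 26*r + 24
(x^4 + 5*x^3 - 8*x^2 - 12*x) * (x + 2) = x^5 + 7*x^4 + 2*x^3 - 28*x^2 - 24*x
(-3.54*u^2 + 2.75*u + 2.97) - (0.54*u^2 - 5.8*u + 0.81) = -4.08*u^2 + 8.55*u + 2.16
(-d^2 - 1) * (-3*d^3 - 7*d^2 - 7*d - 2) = 3*d^5 + 7*d^4 + 10*d^3 + 9*d^2 + 7*d + 2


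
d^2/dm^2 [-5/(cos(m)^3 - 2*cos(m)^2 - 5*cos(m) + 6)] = 5*((17*cos(m) + 16*cos(2*m) - 9*cos(3*m))*(cos(m)^3 - 2*cos(m)^2 - 5*cos(m) + 6)/4 - 2*(-3*cos(m)^2 + 4*cos(m) + 5)^2*sin(m)^2)/(cos(m)^3 - 2*cos(m)^2 - 5*cos(m) + 6)^3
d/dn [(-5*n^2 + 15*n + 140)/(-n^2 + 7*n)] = -20/n^2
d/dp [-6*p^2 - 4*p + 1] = -12*p - 4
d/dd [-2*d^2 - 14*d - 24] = -4*d - 14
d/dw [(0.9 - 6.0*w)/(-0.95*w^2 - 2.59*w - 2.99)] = (-5.7*w^2 + 1.71*w + 20.271)/(0.9025*w^4 + 4.921*w^3 + 12.3891*w^2 + 15.4882*w + 8.9401)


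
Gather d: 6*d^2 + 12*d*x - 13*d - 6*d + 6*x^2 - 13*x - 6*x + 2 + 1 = 6*d^2 + d*(12*x - 19) + 6*x^2 - 19*x + 3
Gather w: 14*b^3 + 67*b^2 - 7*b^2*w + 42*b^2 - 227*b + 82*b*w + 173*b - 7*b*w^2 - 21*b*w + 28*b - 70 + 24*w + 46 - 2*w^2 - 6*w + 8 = 14*b^3 + 109*b^2 - 26*b + w^2*(-7*b - 2) + w*(-7*b^2 + 61*b + 18) - 16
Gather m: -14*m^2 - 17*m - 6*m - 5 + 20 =-14*m^2 - 23*m + 15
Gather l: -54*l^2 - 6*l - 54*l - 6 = -54*l^2 - 60*l - 6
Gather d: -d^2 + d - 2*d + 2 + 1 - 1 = -d^2 - d + 2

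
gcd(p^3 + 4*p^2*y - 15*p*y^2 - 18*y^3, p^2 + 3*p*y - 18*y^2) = -p^2 - 3*p*y + 18*y^2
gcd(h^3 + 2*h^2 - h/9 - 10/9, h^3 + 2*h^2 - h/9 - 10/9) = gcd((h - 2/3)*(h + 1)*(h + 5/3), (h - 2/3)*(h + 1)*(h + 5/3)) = h^3 + 2*h^2 - h/9 - 10/9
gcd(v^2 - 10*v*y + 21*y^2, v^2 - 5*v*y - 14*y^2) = -v + 7*y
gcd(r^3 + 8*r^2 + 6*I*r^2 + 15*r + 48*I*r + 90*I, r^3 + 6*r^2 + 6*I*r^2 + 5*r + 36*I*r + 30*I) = r^2 + r*(5 + 6*I) + 30*I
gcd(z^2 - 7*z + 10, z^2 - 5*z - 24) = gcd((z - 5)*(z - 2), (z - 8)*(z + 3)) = 1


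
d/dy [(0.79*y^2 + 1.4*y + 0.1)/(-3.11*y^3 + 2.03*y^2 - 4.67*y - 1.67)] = (2.4569*y^4 + 8.708*y^3 - 5.5983*y^2 - 3.0446*y - 1.871)/(9.6721*y^6 - 12.6266*y^5 + 33.1683*y^4 - 8.5728*y^3 + 15.0287*y^2 + 15.5978*y + 2.7889)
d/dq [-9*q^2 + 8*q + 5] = 8 - 18*q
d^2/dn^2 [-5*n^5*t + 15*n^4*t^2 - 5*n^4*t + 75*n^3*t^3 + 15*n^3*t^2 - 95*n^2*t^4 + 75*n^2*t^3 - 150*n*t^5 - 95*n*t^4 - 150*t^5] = 10*t*(-10*n^3 + 18*n^2*t - 6*n^2 + 45*n*t^2 + 9*n*t - 19*t^3 + 15*t^2)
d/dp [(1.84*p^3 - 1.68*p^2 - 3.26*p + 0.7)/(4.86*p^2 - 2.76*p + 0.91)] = (8.9424*p^4 - 10.1568*p^3 + 25.5036*p^2 - 9.8616*p - 1.0346)/(23.6196*p^4 - 26.8272*p^3 + 16.4628*p^2 - 5.0232*p + 0.8281)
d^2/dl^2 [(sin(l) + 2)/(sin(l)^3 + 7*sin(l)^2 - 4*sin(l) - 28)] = (-4*sin(l)^4 - 15*sin(l)^3 - 75*sin(l)^2 - 40*sin(l) + 78)/((sin(l) - 2)^3*(sin(l) + 7)^3)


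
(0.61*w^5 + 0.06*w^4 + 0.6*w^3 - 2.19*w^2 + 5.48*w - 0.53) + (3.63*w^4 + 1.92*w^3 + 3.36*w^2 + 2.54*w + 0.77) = 0.61*w^5 + 3.69*w^4 + 2.52*w^3 + 1.17*w^2 + 8.02*w + 0.24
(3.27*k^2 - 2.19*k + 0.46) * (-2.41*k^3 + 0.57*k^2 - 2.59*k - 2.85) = -7.8807*k^5 + 7.1418*k^4 - 10.8262*k^3 - 3.3852*k^2 + 5.0501*k - 1.311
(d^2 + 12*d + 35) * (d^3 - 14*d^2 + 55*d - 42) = d^5 - 2*d^4 - 78*d^3 + 128*d^2 + 1421*d - 1470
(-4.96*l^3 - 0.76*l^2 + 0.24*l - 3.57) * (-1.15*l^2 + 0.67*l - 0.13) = 5.704*l^5 - 2.4492*l^4 - 0.1404*l^3 + 4.3651*l^2 - 2.4231*l + 0.4641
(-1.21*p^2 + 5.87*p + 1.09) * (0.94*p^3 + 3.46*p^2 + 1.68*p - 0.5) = -1.1374*p^5 + 1.3312*p^4 + 19.302*p^3 + 14.238*p^2 - 1.1038*p - 0.545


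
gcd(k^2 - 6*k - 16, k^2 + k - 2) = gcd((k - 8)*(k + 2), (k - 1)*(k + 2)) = k + 2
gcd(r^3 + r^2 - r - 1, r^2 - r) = r - 1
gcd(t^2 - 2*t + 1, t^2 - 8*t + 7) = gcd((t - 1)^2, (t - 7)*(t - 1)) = t - 1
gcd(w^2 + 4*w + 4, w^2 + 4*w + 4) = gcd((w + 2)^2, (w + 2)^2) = w^2 + 4*w + 4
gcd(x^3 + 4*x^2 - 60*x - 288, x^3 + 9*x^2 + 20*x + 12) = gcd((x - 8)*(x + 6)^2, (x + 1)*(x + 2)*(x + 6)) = x + 6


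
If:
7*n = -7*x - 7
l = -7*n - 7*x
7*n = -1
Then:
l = 7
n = -1/7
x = -6/7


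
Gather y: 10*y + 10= 10*y + 10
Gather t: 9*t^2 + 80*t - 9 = 9*t^2 + 80*t - 9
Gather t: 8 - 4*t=8 - 4*t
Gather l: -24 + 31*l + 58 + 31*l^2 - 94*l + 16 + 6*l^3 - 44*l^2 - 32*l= 6*l^3 - 13*l^2 - 95*l + 50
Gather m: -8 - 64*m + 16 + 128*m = 64*m + 8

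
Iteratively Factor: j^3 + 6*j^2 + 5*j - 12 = (j - 1)*(j^2 + 7*j + 12) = (j - 1)*(j + 4)*(j + 3)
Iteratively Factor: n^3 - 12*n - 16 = (n + 2)*(n^2 - 2*n - 8) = (n + 2)^2*(n - 4)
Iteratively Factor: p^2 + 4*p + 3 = (p + 1)*(p + 3)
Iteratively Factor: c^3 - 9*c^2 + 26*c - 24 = (c - 3)*(c^2 - 6*c + 8) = (c - 3)*(c - 2)*(c - 4)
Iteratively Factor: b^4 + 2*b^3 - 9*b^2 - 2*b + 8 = (b + 4)*(b^3 - 2*b^2 - b + 2) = (b - 1)*(b + 4)*(b^2 - b - 2) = (b - 2)*(b - 1)*(b + 4)*(b + 1)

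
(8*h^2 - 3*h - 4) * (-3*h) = -24*h^3 + 9*h^2 + 12*h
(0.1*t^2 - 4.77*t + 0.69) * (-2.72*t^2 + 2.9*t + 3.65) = -0.272*t^4 + 13.2644*t^3 - 15.3448*t^2 - 15.4095*t + 2.5185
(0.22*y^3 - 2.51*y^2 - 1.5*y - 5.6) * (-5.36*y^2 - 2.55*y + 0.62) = -1.1792*y^5 + 12.8926*y^4 + 14.5769*y^3 + 32.2848*y^2 + 13.35*y - 3.472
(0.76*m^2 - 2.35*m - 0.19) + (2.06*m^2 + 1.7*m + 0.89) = 2.82*m^2 - 0.65*m + 0.7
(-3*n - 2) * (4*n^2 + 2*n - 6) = -12*n^3 - 14*n^2 + 14*n + 12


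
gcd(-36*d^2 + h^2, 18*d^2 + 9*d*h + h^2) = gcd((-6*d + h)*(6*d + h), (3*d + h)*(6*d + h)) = 6*d + h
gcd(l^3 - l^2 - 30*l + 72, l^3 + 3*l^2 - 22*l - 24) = l^2 + 2*l - 24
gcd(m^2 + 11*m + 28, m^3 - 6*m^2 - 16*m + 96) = m + 4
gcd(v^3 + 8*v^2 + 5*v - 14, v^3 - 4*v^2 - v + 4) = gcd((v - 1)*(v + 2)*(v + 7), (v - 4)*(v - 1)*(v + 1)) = v - 1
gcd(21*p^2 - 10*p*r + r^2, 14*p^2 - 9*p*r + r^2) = 7*p - r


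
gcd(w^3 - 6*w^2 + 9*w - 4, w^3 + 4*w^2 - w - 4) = w - 1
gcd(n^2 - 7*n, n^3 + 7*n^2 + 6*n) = n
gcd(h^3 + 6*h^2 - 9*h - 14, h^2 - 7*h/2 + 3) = h - 2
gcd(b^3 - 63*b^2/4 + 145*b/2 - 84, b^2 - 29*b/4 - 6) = b - 8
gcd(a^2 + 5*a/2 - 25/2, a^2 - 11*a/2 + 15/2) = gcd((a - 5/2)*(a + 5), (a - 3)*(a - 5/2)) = a - 5/2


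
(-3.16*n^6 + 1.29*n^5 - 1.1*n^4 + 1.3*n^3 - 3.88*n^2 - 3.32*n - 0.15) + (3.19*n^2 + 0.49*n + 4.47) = -3.16*n^6 + 1.29*n^5 - 1.1*n^4 + 1.3*n^3 - 0.69*n^2 - 2.83*n + 4.32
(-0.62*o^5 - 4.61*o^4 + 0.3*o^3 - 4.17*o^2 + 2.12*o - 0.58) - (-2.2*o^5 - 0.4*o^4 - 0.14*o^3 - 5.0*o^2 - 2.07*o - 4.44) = 1.58*o^5 - 4.21*o^4 + 0.44*o^3 + 0.83*o^2 + 4.19*o + 3.86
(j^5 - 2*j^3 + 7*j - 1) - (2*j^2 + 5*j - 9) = j^5 - 2*j^3 - 2*j^2 + 2*j + 8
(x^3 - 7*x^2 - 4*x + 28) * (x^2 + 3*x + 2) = x^5 - 4*x^4 - 23*x^3 + 2*x^2 + 76*x + 56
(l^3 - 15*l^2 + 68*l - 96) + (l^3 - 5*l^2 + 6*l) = 2*l^3 - 20*l^2 + 74*l - 96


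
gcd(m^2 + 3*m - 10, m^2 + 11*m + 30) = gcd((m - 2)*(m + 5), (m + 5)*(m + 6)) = m + 5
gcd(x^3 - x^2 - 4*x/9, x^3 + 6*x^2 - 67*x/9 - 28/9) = x^2 - x - 4/9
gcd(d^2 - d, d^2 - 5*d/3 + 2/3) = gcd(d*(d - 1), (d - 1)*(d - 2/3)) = d - 1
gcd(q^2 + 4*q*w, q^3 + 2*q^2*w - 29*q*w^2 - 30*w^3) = 1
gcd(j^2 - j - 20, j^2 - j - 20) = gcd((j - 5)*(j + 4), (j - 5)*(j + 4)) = j^2 - j - 20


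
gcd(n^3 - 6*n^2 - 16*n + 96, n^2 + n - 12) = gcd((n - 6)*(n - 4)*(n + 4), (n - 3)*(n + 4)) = n + 4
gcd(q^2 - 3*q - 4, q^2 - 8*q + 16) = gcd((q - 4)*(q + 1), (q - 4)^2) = q - 4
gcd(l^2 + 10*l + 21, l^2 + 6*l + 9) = l + 3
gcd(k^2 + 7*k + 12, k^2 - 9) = k + 3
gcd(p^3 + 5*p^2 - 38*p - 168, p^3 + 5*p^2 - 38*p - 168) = p^3 + 5*p^2 - 38*p - 168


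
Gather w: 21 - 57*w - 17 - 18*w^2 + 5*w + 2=-18*w^2 - 52*w + 6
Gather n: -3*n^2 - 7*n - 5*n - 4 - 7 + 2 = -3*n^2 - 12*n - 9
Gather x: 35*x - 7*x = 28*x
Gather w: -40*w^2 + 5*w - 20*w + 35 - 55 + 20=-40*w^2 - 15*w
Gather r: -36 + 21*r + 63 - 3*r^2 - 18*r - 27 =-3*r^2 + 3*r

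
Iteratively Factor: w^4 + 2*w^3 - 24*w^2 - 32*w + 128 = (w - 2)*(w^3 + 4*w^2 - 16*w - 64) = (w - 2)*(w + 4)*(w^2 - 16) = (w - 2)*(w + 4)^2*(w - 4)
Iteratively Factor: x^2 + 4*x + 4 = (x + 2)*(x + 2)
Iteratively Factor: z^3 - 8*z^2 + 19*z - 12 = (z - 4)*(z^2 - 4*z + 3) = (z - 4)*(z - 3)*(z - 1)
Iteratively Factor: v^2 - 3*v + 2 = (v - 1)*(v - 2)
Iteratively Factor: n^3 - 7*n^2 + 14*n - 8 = (n - 4)*(n^2 - 3*n + 2) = (n - 4)*(n - 2)*(n - 1)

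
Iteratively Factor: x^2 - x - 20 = (x + 4)*(x - 5)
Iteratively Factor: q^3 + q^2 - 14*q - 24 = (q - 4)*(q^2 + 5*q + 6) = (q - 4)*(q + 3)*(q + 2)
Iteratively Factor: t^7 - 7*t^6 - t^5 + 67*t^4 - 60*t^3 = (t + 3)*(t^6 - 10*t^5 + 29*t^4 - 20*t^3) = t*(t + 3)*(t^5 - 10*t^4 + 29*t^3 - 20*t^2) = t*(t - 5)*(t + 3)*(t^4 - 5*t^3 + 4*t^2) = t^2*(t - 5)*(t + 3)*(t^3 - 5*t^2 + 4*t) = t^2*(t - 5)*(t - 4)*(t + 3)*(t^2 - t) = t^2*(t - 5)*(t - 4)*(t - 1)*(t + 3)*(t)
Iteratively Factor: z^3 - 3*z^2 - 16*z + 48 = (z - 4)*(z^2 + z - 12) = (z - 4)*(z + 4)*(z - 3)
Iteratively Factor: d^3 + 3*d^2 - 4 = (d - 1)*(d^2 + 4*d + 4) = (d - 1)*(d + 2)*(d + 2)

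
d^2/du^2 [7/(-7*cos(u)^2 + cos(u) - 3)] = 7*(-196*sin(u)^4 + 15*sin(u)^2 - 117*cos(u)/4 + 21*cos(3*u)/4 + 141)/(7*sin(u)^2 + cos(u) - 10)^3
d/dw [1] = 0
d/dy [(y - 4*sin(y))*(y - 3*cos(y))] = (y - 4*sin(y))*(3*sin(y) + 1) - (y - 3*cos(y))*(4*cos(y) - 1)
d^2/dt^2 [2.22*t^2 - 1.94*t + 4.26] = 4.44000000000000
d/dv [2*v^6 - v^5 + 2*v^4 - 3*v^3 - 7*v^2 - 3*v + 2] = 12*v^5 - 5*v^4 + 8*v^3 - 9*v^2 - 14*v - 3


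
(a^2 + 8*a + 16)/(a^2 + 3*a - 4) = (a + 4)/(a - 1)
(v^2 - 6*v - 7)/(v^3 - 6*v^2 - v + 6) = (v - 7)/(v^2 - 7*v + 6)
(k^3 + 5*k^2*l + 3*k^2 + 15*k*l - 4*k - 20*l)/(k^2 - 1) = (k^2 + 5*k*l + 4*k + 20*l)/(k + 1)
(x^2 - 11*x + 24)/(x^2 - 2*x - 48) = (x - 3)/(x + 6)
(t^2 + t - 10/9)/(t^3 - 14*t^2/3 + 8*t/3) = (t + 5/3)/(t*(t - 4))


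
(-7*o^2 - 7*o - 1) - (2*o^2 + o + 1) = -9*o^2 - 8*o - 2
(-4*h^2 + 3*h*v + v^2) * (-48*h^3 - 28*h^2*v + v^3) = 192*h^5 - 32*h^4*v - 132*h^3*v^2 - 32*h^2*v^3 + 3*h*v^4 + v^5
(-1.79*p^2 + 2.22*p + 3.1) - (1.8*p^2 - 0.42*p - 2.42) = -3.59*p^2 + 2.64*p + 5.52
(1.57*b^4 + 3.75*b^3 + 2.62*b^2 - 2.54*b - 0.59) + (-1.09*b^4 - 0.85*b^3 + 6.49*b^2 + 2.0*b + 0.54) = 0.48*b^4 + 2.9*b^3 + 9.11*b^2 - 0.54*b - 0.0499999999999999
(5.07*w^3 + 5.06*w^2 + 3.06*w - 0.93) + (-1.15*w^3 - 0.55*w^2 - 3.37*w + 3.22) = 3.92*w^3 + 4.51*w^2 - 0.31*w + 2.29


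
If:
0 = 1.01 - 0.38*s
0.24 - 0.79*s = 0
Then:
No Solution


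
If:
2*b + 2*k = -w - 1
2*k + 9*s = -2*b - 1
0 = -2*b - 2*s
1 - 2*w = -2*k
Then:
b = 0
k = -1/2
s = 0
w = 0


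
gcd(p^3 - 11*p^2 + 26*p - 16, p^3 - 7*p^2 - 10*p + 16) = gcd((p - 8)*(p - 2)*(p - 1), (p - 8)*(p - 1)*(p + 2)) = p^2 - 9*p + 8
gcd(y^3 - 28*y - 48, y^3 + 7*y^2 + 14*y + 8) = y^2 + 6*y + 8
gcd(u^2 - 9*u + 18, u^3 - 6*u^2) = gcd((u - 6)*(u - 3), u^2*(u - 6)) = u - 6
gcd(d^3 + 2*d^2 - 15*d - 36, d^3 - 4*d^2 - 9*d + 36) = d^2 - d - 12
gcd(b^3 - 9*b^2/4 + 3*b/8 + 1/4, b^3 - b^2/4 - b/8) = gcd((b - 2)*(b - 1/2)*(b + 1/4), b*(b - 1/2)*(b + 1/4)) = b^2 - b/4 - 1/8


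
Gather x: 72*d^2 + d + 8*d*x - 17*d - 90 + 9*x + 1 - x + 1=72*d^2 - 16*d + x*(8*d + 8) - 88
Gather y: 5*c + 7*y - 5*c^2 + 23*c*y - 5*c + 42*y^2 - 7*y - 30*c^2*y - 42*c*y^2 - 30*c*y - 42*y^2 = -5*c^2 - 42*c*y^2 + y*(-30*c^2 - 7*c)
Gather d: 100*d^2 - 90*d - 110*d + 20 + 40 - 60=100*d^2 - 200*d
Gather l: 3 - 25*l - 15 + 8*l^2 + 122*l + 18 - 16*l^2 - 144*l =-8*l^2 - 47*l + 6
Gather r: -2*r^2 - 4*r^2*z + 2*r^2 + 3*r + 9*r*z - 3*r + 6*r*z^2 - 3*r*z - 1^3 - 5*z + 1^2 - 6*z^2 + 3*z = -4*r^2*z + r*(6*z^2 + 6*z) - 6*z^2 - 2*z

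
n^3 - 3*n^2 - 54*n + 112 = (n - 8)*(n - 2)*(n + 7)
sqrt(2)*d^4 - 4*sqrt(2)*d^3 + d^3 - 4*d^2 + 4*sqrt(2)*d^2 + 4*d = d*(d - 2)^2*(sqrt(2)*d + 1)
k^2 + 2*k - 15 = (k - 3)*(k + 5)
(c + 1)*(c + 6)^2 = c^3 + 13*c^2 + 48*c + 36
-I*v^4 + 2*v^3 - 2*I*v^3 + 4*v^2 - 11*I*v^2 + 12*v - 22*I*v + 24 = (v + 2)*(v - 3*I)*(v + 4*I)*(-I*v + 1)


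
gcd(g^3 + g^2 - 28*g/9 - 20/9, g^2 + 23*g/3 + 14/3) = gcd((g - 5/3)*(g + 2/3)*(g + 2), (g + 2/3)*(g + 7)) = g + 2/3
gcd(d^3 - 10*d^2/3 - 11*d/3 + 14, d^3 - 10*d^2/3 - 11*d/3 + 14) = d^3 - 10*d^2/3 - 11*d/3 + 14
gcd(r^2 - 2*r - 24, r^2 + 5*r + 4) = r + 4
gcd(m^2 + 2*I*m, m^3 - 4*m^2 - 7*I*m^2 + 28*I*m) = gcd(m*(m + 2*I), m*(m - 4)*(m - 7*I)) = m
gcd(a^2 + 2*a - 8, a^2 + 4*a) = a + 4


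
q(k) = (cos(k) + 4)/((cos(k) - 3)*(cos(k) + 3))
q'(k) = -sin(k)/((cos(k) - 3)*(cos(k) + 3)) + (cos(k) + 4)*sin(k)/((cos(k) - 3)*(cos(k) + 3)^2) + (cos(k) + 4)*sin(k)/((cos(k) - 3)^2*(cos(k) + 3))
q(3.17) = -0.38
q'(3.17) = -0.00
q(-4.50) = -0.42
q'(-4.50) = 0.09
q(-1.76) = -0.43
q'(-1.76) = -0.09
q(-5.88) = -0.60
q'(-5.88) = 0.10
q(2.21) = -0.39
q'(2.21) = 0.05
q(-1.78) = -0.42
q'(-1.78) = -0.09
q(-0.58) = -0.58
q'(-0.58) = -0.13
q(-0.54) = -0.59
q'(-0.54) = -0.12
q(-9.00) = -0.38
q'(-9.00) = -0.02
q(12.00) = -0.58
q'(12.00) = -0.13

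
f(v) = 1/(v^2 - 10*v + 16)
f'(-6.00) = 0.00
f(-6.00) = 0.01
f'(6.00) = -0.03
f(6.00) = -0.12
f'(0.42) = 0.06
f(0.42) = 0.08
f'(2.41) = 0.99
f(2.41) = -0.44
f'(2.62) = 0.43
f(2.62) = -0.30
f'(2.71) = 0.32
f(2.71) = -0.27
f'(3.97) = 0.03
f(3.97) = -0.13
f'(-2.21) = 0.01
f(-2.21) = 0.02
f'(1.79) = 3.77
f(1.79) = 0.77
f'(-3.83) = 0.00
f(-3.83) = 0.01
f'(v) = (10 - 2*v)/(v^2 - 10*v + 16)^2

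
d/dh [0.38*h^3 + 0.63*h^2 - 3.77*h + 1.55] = 1.14*h^2 + 1.26*h - 3.77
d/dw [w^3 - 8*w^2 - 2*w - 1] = 3*w^2 - 16*w - 2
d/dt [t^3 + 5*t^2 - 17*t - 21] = 3*t^2 + 10*t - 17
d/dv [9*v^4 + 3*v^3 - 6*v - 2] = 36*v^3 + 9*v^2 - 6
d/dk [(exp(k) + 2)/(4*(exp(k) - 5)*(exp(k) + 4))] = (-exp(2*k) - 4*exp(k) - 18)*exp(k)/(4*(exp(4*k) - 2*exp(3*k) - 39*exp(2*k) + 40*exp(k) + 400))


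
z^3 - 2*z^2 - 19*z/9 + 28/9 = (z - 7/3)*(z - 1)*(z + 4/3)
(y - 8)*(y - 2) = y^2 - 10*y + 16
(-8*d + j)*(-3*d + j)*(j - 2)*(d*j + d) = 24*d^3*j^2 - 24*d^3*j - 48*d^3 - 11*d^2*j^3 + 11*d^2*j^2 + 22*d^2*j + d*j^4 - d*j^3 - 2*d*j^2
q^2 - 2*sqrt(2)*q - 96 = (q - 8*sqrt(2))*(q + 6*sqrt(2))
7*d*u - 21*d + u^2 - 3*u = (7*d + u)*(u - 3)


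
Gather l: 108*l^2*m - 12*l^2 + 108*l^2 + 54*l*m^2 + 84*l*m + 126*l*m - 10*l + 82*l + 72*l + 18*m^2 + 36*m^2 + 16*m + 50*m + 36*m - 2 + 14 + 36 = l^2*(108*m + 96) + l*(54*m^2 + 210*m + 144) + 54*m^2 + 102*m + 48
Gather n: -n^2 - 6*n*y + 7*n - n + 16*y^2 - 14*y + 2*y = -n^2 + n*(6 - 6*y) + 16*y^2 - 12*y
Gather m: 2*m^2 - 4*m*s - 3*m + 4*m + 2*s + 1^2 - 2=2*m^2 + m*(1 - 4*s) + 2*s - 1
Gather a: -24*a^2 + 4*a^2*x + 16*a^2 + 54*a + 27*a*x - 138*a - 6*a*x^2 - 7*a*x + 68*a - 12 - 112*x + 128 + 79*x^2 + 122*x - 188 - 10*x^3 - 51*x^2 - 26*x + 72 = a^2*(4*x - 8) + a*(-6*x^2 + 20*x - 16) - 10*x^3 + 28*x^2 - 16*x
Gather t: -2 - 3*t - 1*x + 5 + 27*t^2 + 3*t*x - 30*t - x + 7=27*t^2 + t*(3*x - 33) - 2*x + 10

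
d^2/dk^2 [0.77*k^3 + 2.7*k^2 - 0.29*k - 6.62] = 4.62*k + 5.4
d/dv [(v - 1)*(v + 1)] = 2*v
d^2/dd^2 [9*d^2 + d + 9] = 18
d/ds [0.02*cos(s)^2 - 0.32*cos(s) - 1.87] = (0.32 - 0.04*cos(s))*sin(s)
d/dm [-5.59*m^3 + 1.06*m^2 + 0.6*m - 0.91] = -16.77*m^2 + 2.12*m + 0.6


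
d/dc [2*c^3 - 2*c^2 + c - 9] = 6*c^2 - 4*c + 1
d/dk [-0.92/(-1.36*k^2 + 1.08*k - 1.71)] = (0.9936 - 2.5024*k)/(1.36*k^2 - 1.08*k + 1.71)^2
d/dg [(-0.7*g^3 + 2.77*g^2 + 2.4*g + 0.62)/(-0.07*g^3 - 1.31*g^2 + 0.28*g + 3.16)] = (1.1109*g^4 - 0.0560000000000009*g^3 - 2.5862*g^2 + 19.1308*g + 7.4104)/(0.0049*g^6 + 0.1834*g^5 + 1.6769*g^4 - 1.176*g^3 - 8.2008*g^2 + 1.7696*g + 9.9856)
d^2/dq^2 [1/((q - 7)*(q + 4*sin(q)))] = 2*(2*(q - 7)^2*(q + 4*sin(q))*sin(q) + (q - 7)^2*(4*cos(q) + 1)^2 + (q - 7)*(q + 4*sin(q))*(4*cos(q) + 1) + (q + 4*sin(q))^2)/((q - 7)^3*(q + 4*sin(q))^3)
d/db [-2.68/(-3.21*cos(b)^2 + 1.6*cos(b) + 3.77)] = (17.2056*cos(b) - 4.288)*sin(b)/(-3.21*cos(b)^2 + 1.6*cos(b) + 3.77)^2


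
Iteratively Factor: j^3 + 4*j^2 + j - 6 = (j + 3)*(j^2 + j - 2) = (j + 2)*(j + 3)*(j - 1)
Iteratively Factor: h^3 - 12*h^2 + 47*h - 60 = (h - 5)*(h^2 - 7*h + 12) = (h - 5)*(h - 3)*(h - 4)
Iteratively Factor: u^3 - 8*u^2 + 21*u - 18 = (u - 3)*(u^2 - 5*u + 6) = (u - 3)^2*(u - 2)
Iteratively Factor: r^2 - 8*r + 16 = (r - 4)*(r - 4)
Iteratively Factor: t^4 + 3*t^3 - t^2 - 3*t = (t)*(t^3 + 3*t^2 - t - 3) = t*(t + 3)*(t^2 - 1) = t*(t + 1)*(t + 3)*(t - 1)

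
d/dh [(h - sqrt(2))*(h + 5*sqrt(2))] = 2*h + 4*sqrt(2)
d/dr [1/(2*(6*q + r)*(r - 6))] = ((6 - r)*(6*q + r) - (r - 6)^2)/(2*(6*q + r)^2*(r - 6)^3)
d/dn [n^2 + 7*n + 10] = 2*n + 7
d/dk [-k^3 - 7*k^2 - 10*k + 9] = -3*k^2 - 14*k - 10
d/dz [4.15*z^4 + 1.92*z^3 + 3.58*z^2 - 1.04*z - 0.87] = 16.6*z^3 + 5.76*z^2 + 7.16*z - 1.04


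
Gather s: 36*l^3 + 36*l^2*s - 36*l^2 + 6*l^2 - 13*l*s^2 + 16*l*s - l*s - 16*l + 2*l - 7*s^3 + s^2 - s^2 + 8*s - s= 36*l^3 - 30*l^2 - 13*l*s^2 - 14*l - 7*s^3 + s*(36*l^2 + 15*l + 7)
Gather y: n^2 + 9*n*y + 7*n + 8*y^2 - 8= n^2 + 9*n*y + 7*n + 8*y^2 - 8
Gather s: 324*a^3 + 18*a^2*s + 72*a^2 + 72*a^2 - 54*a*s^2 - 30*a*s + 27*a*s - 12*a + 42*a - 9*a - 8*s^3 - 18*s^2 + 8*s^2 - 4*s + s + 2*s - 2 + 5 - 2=324*a^3 + 144*a^2 + 21*a - 8*s^3 + s^2*(-54*a - 10) + s*(18*a^2 - 3*a - 1) + 1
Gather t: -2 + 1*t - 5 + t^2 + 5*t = t^2 + 6*t - 7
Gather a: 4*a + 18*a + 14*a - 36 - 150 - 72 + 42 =36*a - 216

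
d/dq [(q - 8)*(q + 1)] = 2*q - 7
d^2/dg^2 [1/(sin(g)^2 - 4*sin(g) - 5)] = 2*(-2*sin(g)^3 + 8*sin(g)^2 - 23*sin(g) + 21)/((sin(g) - 5)^3*(sin(g) + 1)^2)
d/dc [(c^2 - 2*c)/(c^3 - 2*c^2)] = -1/c^2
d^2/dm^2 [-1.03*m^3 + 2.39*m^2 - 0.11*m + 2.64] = 4.78 - 6.18*m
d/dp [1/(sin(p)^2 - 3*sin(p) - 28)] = (3 - 2*sin(p))*cos(p)/((sin(p) - 7)^2*(sin(p) + 4)^2)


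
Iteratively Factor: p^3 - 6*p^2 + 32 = (p - 4)*(p^2 - 2*p - 8) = (p - 4)*(p + 2)*(p - 4)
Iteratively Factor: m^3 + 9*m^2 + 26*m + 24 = (m + 2)*(m^2 + 7*m + 12) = (m + 2)*(m + 4)*(m + 3)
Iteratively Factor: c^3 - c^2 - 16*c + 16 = (c - 1)*(c^2 - 16) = (c - 4)*(c - 1)*(c + 4)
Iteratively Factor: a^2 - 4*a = (a - 4)*(a)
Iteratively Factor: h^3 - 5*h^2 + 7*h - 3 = (h - 1)*(h^2 - 4*h + 3) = (h - 3)*(h - 1)*(h - 1)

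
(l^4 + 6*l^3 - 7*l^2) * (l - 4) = l^5 + 2*l^4 - 31*l^3 + 28*l^2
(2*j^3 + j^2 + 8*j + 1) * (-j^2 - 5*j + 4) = -2*j^5 - 11*j^4 - 5*j^3 - 37*j^2 + 27*j + 4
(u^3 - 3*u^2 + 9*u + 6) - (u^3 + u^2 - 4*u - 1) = -4*u^2 + 13*u + 7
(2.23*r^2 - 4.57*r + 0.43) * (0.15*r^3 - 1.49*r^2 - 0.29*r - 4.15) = 0.3345*r^5 - 4.0082*r^4 + 6.2271*r^3 - 8.5699*r^2 + 18.8408*r - 1.7845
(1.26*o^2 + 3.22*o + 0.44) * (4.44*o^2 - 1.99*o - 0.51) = 5.5944*o^4 + 11.7894*o^3 - 5.0968*o^2 - 2.5178*o - 0.2244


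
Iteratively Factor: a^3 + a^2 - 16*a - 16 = (a + 1)*(a^2 - 16) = (a + 1)*(a + 4)*(a - 4)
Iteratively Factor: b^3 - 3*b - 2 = (b - 2)*(b^2 + 2*b + 1) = (b - 2)*(b + 1)*(b + 1)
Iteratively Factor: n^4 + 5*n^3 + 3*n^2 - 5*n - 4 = (n + 4)*(n^3 + n^2 - n - 1) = (n - 1)*(n + 4)*(n^2 + 2*n + 1) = (n - 1)*(n + 1)*(n + 4)*(n + 1)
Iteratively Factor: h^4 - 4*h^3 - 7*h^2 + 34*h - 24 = (h - 2)*(h^3 - 2*h^2 - 11*h + 12) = (h - 2)*(h + 3)*(h^2 - 5*h + 4) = (h - 2)*(h - 1)*(h + 3)*(h - 4)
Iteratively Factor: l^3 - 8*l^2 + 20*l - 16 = (l - 2)*(l^2 - 6*l + 8) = (l - 2)^2*(l - 4)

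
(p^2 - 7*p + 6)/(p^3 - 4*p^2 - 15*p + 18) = 1/(p + 3)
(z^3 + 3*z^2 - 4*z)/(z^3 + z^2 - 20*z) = (z^2 + 3*z - 4)/(z^2 + z - 20)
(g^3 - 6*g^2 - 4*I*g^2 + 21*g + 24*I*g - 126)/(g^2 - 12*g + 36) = (g^2 - 4*I*g + 21)/(g - 6)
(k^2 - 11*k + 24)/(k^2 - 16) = (k^2 - 11*k + 24)/(k^2 - 16)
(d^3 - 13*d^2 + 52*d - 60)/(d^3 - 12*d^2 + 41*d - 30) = (d - 2)/(d - 1)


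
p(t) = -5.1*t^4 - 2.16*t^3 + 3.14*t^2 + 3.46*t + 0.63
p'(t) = -20.4*t^3 - 6.48*t^2 + 6.28*t + 3.46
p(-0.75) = -0.90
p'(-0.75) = 3.71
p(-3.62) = -744.08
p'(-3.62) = 863.54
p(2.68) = -272.21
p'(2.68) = -418.93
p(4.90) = -3101.19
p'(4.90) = -2521.39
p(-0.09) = 0.35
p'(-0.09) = 2.86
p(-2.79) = -246.69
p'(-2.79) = 378.54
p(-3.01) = -341.07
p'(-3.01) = 482.17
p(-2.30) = -107.16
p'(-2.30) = 202.94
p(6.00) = -6941.73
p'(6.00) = -4598.54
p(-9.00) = -31662.63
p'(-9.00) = 14293.66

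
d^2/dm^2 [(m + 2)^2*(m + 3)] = 6*m + 14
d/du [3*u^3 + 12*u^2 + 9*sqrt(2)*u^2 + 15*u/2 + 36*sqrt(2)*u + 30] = 9*u^2 + 24*u + 18*sqrt(2)*u + 15/2 + 36*sqrt(2)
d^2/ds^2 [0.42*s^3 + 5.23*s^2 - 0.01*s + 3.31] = 2.52*s + 10.46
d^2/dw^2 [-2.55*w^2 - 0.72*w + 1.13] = -5.10000000000000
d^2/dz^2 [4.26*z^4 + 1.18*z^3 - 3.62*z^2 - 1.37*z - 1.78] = 51.12*z^2 + 7.08*z - 7.24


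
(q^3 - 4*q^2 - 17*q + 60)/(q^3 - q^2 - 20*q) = (q - 3)/q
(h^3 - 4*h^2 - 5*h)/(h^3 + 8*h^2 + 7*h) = (h - 5)/(h + 7)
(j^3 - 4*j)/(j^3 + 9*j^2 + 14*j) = (j - 2)/(j + 7)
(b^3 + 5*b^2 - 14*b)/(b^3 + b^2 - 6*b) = (b + 7)/(b + 3)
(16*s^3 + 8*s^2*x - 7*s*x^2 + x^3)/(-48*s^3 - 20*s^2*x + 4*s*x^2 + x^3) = (-4*s^2 - 3*s*x + x^2)/(12*s^2 + 8*s*x + x^2)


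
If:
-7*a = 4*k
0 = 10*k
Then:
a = 0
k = 0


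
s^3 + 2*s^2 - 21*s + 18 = (s - 3)*(s - 1)*(s + 6)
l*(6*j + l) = 6*j*l + l^2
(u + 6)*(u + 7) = u^2 + 13*u + 42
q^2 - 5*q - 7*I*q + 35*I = (q - 5)*(q - 7*I)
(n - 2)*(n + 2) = n^2 - 4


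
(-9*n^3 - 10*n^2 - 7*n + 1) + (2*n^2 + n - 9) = -9*n^3 - 8*n^2 - 6*n - 8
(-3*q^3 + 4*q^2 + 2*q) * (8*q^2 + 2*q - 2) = -24*q^5 + 26*q^4 + 30*q^3 - 4*q^2 - 4*q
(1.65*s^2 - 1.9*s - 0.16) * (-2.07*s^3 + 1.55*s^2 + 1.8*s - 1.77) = -3.4155*s^5 + 6.4905*s^4 + 0.3562*s^3 - 6.5885*s^2 + 3.075*s + 0.2832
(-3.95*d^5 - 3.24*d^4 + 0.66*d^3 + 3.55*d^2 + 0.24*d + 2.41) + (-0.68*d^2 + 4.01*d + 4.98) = -3.95*d^5 - 3.24*d^4 + 0.66*d^3 + 2.87*d^2 + 4.25*d + 7.39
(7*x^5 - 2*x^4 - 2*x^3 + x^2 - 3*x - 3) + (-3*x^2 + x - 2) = 7*x^5 - 2*x^4 - 2*x^3 - 2*x^2 - 2*x - 5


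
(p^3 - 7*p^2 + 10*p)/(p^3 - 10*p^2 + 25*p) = (p - 2)/(p - 5)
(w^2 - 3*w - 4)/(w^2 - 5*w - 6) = (w - 4)/(w - 6)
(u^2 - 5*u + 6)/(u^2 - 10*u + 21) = (u - 2)/(u - 7)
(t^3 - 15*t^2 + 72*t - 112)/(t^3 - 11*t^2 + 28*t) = (t - 4)/t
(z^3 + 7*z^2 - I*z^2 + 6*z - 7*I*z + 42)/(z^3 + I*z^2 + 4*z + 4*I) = (z^2 + z*(7 - 3*I) - 21*I)/(z^2 - I*z + 2)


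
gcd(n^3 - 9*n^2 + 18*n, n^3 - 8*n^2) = n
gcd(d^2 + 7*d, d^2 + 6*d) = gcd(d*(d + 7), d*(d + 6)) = d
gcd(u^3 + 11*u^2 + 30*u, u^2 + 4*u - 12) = u + 6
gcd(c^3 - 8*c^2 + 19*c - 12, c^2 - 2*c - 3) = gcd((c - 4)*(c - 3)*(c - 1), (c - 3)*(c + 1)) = c - 3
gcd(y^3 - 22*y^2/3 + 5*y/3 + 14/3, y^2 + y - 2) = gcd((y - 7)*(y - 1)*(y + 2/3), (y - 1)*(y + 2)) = y - 1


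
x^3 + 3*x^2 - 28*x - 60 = (x - 5)*(x + 2)*(x + 6)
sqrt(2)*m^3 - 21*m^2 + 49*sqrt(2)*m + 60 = (m - 6*sqrt(2))*(m - 5*sqrt(2))*(sqrt(2)*m + 1)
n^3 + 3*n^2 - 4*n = n*(n - 1)*(n + 4)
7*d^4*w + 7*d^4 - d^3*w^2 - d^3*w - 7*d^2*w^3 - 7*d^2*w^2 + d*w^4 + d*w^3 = (-7*d + w)*(-d + w)*(d + w)*(d*w + d)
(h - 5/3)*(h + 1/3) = h^2 - 4*h/3 - 5/9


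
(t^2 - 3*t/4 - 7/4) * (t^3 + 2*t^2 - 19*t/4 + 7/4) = t^5 + 5*t^4/4 - 8*t^3 + 29*t^2/16 + 7*t - 49/16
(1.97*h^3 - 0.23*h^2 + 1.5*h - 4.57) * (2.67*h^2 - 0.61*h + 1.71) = 5.2599*h^5 - 1.8158*h^4 + 7.514*h^3 - 13.5102*h^2 + 5.3527*h - 7.8147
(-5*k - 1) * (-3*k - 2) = 15*k^2 + 13*k + 2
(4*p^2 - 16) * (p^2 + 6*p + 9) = 4*p^4 + 24*p^3 + 20*p^2 - 96*p - 144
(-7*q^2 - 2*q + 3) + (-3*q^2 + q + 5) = -10*q^2 - q + 8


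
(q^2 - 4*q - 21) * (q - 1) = q^3 - 5*q^2 - 17*q + 21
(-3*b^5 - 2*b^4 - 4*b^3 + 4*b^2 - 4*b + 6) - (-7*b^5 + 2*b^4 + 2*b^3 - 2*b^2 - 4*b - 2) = 4*b^5 - 4*b^4 - 6*b^3 + 6*b^2 + 8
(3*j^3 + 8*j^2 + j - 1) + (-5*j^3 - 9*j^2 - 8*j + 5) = -2*j^3 - j^2 - 7*j + 4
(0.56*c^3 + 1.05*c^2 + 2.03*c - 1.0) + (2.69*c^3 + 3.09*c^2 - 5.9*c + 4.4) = 3.25*c^3 + 4.14*c^2 - 3.87*c + 3.4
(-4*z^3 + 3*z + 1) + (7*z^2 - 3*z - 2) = -4*z^3 + 7*z^2 - 1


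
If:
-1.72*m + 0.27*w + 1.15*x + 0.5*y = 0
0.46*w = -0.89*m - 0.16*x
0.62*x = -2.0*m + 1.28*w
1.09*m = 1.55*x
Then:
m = 0.00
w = 0.00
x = 0.00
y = 0.00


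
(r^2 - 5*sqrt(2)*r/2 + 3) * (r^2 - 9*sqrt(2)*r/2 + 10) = r^4 - 7*sqrt(2)*r^3 + 71*r^2/2 - 77*sqrt(2)*r/2 + 30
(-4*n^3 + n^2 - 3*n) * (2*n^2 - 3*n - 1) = -8*n^5 + 14*n^4 - 5*n^3 + 8*n^2 + 3*n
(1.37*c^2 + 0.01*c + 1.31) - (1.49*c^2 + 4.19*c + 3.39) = -0.12*c^2 - 4.18*c - 2.08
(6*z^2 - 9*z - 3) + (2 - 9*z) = 6*z^2 - 18*z - 1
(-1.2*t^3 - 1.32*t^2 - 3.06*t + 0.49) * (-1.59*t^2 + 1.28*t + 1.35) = 1.908*t^5 + 0.5628*t^4 + 1.5558*t^3 - 6.4779*t^2 - 3.5038*t + 0.6615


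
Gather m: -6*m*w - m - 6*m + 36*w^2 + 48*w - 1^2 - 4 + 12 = m*(-6*w - 7) + 36*w^2 + 48*w + 7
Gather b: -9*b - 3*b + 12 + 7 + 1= 20 - 12*b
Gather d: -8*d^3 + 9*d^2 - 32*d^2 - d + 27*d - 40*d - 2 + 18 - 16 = -8*d^3 - 23*d^2 - 14*d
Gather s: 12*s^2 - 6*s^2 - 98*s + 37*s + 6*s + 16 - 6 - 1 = 6*s^2 - 55*s + 9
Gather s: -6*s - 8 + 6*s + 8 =0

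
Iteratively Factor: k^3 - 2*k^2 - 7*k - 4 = (k + 1)*(k^2 - 3*k - 4) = (k + 1)^2*(k - 4)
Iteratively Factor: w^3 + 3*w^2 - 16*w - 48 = (w + 3)*(w^2 - 16) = (w + 3)*(w + 4)*(w - 4)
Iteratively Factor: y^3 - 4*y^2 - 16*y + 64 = (y - 4)*(y^2 - 16) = (y - 4)^2*(y + 4)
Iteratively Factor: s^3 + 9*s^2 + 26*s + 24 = (s + 4)*(s^2 + 5*s + 6) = (s + 2)*(s + 4)*(s + 3)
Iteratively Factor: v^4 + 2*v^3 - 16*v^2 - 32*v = (v - 4)*(v^3 + 6*v^2 + 8*v) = (v - 4)*(v + 4)*(v^2 + 2*v) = (v - 4)*(v + 2)*(v + 4)*(v)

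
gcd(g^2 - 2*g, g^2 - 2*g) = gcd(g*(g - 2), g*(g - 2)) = g^2 - 2*g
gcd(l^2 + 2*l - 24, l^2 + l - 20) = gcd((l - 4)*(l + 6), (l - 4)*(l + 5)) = l - 4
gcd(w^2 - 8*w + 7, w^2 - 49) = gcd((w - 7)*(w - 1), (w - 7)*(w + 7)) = w - 7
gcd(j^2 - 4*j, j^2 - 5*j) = j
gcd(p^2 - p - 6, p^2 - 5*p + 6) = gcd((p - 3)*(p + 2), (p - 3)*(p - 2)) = p - 3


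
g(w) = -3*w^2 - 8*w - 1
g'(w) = -6*w - 8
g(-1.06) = 4.11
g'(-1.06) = -1.64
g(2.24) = -33.97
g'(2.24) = -21.44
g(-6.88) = -87.96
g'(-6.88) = 33.28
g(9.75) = -364.19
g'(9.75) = -66.50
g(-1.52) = 4.23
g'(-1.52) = 1.12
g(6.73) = -190.72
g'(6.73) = -48.38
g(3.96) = -79.72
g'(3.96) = -31.76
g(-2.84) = -2.48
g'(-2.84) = 9.04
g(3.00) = -52.00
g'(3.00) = -26.00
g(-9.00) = -172.00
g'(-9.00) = 46.00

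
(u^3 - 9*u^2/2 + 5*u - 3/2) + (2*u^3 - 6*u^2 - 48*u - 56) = 3*u^3 - 21*u^2/2 - 43*u - 115/2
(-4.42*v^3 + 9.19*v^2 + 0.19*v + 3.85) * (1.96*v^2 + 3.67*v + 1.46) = -8.6632*v^5 + 1.791*v^4 + 27.6465*v^3 + 21.6607*v^2 + 14.4069*v + 5.621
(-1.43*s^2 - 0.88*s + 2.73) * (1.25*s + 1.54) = -1.7875*s^3 - 3.3022*s^2 + 2.0573*s + 4.2042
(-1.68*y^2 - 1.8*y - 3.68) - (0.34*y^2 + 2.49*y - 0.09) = -2.02*y^2 - 4.29*y - 3.59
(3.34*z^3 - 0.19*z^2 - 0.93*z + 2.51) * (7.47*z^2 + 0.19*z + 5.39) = 24.9498*z^5 - 0.7847*z^4 + 11.0194*z^3 + 17.5489*z^2 - 4.5358*z + 13.5289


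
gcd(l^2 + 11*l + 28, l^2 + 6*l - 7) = l + 7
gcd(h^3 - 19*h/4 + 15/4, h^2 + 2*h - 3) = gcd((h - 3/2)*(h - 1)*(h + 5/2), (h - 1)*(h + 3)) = h - 1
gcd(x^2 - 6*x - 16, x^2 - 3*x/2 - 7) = x + 2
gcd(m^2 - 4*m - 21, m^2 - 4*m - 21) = m^2 - 4*m - 21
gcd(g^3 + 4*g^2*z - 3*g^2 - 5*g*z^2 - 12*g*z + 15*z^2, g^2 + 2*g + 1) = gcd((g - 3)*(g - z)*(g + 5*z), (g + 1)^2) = 1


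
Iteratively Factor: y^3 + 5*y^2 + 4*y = (y + 4)*(y^2 + y) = (y + 1)*(y + 4)*(y)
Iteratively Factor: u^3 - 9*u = (u + 3)*(u^2 - 3*u) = u*(u + 3)*(u - 3)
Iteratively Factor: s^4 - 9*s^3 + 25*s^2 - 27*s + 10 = (s - 1)*(s^3 - 8*s^2 + 17*s - 10) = (s - 1)^2*(s^2 - 7*s + 10) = (s - 2)*(s - 1)^2*(s - 5)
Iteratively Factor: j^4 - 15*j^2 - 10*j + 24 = (j + 2)*(j^3 - 2*j^2 - 11*j + 12) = (j - 4)*(j + 2)*(j^2 + 2*j - 3) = (j - 4)*(j + 2)*(j + 3)*(j - 1)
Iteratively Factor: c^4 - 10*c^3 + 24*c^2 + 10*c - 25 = (c - 5)*(c^3 - 5*c^2 - c + 5) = (c - 5)*(c - 1)*(c^2 - 4*c - 5) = (c - 5)*(c - 1)*(c + 1)*(c - 5)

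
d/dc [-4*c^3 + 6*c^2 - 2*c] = -12*c^2 + 12*c - 2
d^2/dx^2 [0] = 0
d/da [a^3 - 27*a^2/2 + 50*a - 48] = 3*a^2 - 27*a + 50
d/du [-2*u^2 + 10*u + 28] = 10 - 4*u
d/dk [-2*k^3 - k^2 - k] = -6*k^2 - 2*k - 1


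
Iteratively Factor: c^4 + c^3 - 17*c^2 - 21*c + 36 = (c - 4)*(c^3 + 5*c^2 + 3*c - 9) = (c - 4)*(c + 3)*(c^2 + 2*c - 3) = (c - 4)*(c + 3)^2*(c - 1)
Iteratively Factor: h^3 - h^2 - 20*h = (h + 4)*(h^2 - 5*h) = h*(h + 4)*(h - 5)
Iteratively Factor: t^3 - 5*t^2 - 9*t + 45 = (t - 3)*(t^2 - 2*t - 15) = (t - 3)*(t + 3)*(t - 5)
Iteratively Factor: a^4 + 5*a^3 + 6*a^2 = (a)*(a^3 + 5*a^2 + 6*a) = a*(a + 2)*(a^2 + 3*a) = a^2*(a + 2)*(a + 3)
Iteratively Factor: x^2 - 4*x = (x)*(x - 4)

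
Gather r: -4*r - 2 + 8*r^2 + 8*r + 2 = 8*r^2 + 4*r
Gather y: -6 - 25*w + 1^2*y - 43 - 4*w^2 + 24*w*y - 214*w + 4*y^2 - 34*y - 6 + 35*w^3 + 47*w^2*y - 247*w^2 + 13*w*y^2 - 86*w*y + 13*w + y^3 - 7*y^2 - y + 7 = 35*w^3 - 251*w^2 - 226*w + y^3 + y^2*(13*w - 3) + y*(47*w^2 - 62*w - 34) - 48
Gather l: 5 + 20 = 25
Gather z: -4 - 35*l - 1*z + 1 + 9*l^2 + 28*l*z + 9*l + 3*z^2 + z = 9*l^2 + 28*l*z - 26*l + 3*z^2 - 3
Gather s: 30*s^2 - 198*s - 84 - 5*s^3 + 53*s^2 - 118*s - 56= -5*s^3 + 83*s^2 - 316*s - 140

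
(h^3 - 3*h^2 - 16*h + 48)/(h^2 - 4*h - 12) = (-h^3 + 3*h^2 + 16*h - 48)/(-h^2 + 4*h + 12)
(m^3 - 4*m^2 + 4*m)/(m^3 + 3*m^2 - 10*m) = (m - 2)/(m + 5)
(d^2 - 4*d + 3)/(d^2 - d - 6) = (d - 1)/(d + 2)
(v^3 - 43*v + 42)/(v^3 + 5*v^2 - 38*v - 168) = (v - 1)/(v + 4)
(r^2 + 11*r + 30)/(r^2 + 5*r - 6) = (r + 5)/(r - 1)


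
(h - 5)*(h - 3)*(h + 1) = h^3 - 7*h^2 + 7*h + 15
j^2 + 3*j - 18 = (j - 3)*(j + 6)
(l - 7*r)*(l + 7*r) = l^2 - 49*r^2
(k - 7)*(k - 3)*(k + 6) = k^3 - 4*k^2 - 39*k + 126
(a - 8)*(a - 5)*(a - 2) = a^3 - 15*a^2 + 66*a - 80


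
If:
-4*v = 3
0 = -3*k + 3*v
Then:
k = -3/4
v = -3/4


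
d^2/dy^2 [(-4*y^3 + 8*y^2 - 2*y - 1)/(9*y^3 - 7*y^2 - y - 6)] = 22*(36*y^6 - 54*y^5 - 108*y^4 + 320*y^3 - 168*y^2 - 33*y + 31)/(729*y^9 - 1701*y^8 + 1080*y^7 - 1423*y^6 + 2148*y^5 - 579*y^4 + 719*y^3 - 774*y^2 - 108*y - 216)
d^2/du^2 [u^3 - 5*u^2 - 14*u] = 6*u - 10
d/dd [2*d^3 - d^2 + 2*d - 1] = 6*d^2 - 2*d + 2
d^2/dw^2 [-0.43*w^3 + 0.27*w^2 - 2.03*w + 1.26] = 0.54 - 2.58*w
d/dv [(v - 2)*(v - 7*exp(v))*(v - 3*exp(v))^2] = (v - 3*exp(v))*(-2*(v - 2)*(v - 7*exp(v))*(3*exp(v) - 1) - (v - 2)*(v - 3*exp(v))*(7*exp(v) - 1) + (v - 7*exp(v))*(v - 3*exp(v)))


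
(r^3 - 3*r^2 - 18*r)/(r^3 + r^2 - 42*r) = (r + 3)/(r + 7)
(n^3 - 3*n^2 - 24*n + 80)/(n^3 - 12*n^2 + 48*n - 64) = (n + 5)/(n - 4)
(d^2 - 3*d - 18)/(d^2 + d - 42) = (d + 3)/(d + 7)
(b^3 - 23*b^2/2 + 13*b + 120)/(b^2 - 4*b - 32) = (b^2 - 7*b/2 - 15)/(b + 4)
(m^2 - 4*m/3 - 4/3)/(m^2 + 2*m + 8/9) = 3*(m - 2)/(3*m + 4)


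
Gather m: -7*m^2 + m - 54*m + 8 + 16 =-7*m^2 - 53*m + 24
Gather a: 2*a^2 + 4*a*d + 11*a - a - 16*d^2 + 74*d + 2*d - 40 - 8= 2*a^2 + a*(4*d + 10) - 16*d^2 + 76*d - 48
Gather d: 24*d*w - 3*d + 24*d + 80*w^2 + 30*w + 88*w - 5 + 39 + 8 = d*(24*w + 21) + 80*w^2 + 118*w + 42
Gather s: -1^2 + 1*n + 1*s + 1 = n + s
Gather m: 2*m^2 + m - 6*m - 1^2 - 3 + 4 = 2*m^2 - 5*m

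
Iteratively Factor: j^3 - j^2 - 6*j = (j + 2)*(j^2 - 3*j) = (j - 3)*(j + 2)*(j)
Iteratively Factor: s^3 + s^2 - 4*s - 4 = (s - 2)*(s^2 + 3*s + 2) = (s - 2)*(s + 2)*(s + 1)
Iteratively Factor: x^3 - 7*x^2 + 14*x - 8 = (x - 2)*(x^2 - 5*x + 4) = (x - 2)*(x - 1)*(x - 4)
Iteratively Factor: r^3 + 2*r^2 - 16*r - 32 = (r + 4)*(r^2 - 2*r - 8) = (r + 2)*(r + 4)*(r - 4)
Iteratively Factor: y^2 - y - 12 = (y - 4)*(y + 3)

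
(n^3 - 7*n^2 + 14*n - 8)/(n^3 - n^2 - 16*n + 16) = (n - 2)/(n + 4)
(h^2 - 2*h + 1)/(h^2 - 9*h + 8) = (h - 1)/(h - 8)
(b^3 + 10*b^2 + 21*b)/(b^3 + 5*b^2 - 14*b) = (b + 3)/(b - 2)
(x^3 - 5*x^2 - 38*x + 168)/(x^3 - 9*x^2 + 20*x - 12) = (x^3 - 5*x^2 - 38*x + 168)/(x^3 - 9*x^2 + 20*x - 12)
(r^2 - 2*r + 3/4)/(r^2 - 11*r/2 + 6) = (r - 1/2)/(r - 4)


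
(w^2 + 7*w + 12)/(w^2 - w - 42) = (w^2 + 7*w + 12)/(w^2 - w - 42)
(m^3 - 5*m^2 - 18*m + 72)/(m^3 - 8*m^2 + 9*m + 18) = (m + 4)/(m + 1)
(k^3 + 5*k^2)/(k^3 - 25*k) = k/(k - 5)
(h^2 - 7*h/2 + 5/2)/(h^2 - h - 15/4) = 2*(h - 1)/(2*h + 3)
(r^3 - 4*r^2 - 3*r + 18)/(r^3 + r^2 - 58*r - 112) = (r^2 - 6*r + 9)/(r^2 - r - 56)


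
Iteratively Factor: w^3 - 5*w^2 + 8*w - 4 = (w - 2)*(w^2 - 3*w + 2) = (w - 2)^2*(w - 1)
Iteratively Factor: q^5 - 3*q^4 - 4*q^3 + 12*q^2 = (q - 3)*(q^4 - 4*q^2) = (q - 3)*(q - 2)*(q^3 + 2*q^2) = (q - 3)*(q - 2)*(q + 2)*(q^2) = q*(q - 3)*(q - 2)*(q + 2)*(q)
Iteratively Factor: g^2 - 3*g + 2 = (g - 2)*(g - 1)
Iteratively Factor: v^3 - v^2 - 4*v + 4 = (v - 1)*(v^2 - 4) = (v - 2)*(v - 1)*(v + 2)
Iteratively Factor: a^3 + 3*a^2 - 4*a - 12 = (a + 3)*(a^2 - 4) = (a - 2)*(a + 3)*(a + 2)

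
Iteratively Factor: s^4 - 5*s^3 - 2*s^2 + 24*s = (s - 3)*(s^3 - 2*s^2 - 8*s) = (s - 3)*(s + 2)*(s^2 - 4*s) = s*(s - 3)*(s + 2)*(s - 4)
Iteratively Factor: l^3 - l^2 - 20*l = (l - 5)*(l^2 + 4*l) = l*(l - 5)*(l + 4)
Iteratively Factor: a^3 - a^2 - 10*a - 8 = (a - 4)*(a^2 + 3*a + 2) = (a - 4)*(a + 2)*(a + 1)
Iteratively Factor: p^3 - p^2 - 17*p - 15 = (p + 1)*(p^2 - 2*p - 15) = (p + 1)*(p + 3)*(p - 5)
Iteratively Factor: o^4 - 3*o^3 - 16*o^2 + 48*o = (o + 4)*(o^3 - 7*o^2 + 12*o) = (o - 3)*(o + 4)*(o^2 - 4*o) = (o - 4)*(o - 3)*(o + 4)*(o)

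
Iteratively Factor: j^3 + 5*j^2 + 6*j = (j + 3)*(j^2 + 2*j) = j*(j + 3)*(j + 2)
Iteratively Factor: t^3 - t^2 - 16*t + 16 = (t - 1)*(t^2 - 16) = (t - 4)*(t - 1)*(t + 4)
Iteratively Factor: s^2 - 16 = (s + 4)*(s - 4)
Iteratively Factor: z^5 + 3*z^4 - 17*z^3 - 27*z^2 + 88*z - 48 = (z + 4)*(z^4 - z^3 - 13*z^2 + 25*z - 12) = (z - 1)*(z + 4)*(z^3 - 13*z + 12) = (z - 1)^2*(z + 4)*(z^2 + z - 12) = (z - 1)^2*(z + 4)^2*(z - 3)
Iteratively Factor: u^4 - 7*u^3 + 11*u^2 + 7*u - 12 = (u - 1)*(u^3 - 6*u^2 + 5*u + 12) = (u - 3)*(u - 1)*(u^2 - 3*u - 4) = (u - 4)*(u - 3)*(u - 1)*(u + 1)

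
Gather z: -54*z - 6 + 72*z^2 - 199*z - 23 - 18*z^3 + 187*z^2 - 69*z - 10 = -18*z^3 + 259*z^2 - 322*z - 39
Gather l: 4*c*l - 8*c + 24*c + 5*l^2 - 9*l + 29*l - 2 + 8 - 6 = 16*c + 5*l^2 + l*(4*c + 20)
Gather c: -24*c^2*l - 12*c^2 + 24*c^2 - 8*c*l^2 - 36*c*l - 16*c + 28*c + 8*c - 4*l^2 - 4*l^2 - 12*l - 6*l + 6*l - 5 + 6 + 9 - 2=c^2*(12 - 24*l) + c*(-8*l^2 - 36*l + 20) - 8*l^2 - 12*l + 8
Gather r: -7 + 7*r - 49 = 7*r - 56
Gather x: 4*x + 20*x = 24*x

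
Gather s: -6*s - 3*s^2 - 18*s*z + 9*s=-3*s^2 + s*(3 - 18*z)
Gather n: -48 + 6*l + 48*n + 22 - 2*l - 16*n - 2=4*l + 32*n - 28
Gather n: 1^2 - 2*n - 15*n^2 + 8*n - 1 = -15*n^2 + 6*n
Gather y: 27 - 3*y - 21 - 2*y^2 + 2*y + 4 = -2*y^2 - y + 10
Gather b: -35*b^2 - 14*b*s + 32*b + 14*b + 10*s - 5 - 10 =-35*b^2 + b*(46 - 14*s) + 10*s - 15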